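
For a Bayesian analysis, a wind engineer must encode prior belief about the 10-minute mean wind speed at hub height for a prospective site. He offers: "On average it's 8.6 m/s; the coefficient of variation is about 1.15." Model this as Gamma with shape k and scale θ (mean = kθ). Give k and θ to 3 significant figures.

k ≈ 0.756, θ ≈ 11.4

For Gamma(k, scale θ): mean = kθ, variance = kθ², so CV = 1/√k.
CV = 1.15, hence k = 1/CV² = 0.756.
Then θ = mean/k = 8.6/0.756 = 11.4.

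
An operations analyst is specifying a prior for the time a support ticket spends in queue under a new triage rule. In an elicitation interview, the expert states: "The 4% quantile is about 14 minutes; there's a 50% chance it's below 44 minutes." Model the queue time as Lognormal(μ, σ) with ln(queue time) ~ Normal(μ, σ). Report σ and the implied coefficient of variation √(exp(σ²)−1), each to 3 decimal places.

σ ≈ 0.654, CV ≈ 0.731

If T ~ Lognormal(μ,σ) then ln T ~ Normal(μ,σ), so the p-quantile of ln T is μ + z_p·σ.
ln(14) = 2.639 and ln(44) = 3.784; z_{0.04} = -1.751, z_{0.5} = 0.
σ = (3.784 − 2.639)/(0 − (-1.751)) = 0.654.
μ = 2.639 − (-1.751)·0.654 = 3.784.
CV = √(exp(σ²)−1) = √(exp(0.4279)−1) = 0.731.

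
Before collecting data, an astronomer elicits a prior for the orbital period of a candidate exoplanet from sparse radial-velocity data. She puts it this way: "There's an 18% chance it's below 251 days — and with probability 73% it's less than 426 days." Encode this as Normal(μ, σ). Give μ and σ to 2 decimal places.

μ = 355.82, σ = 114.52

The p-quantile of Normal(μ,σ) is μ + z_p·σ, with z_{0.18} = -0.9154 and z_{0.73} = 0.6128.
Eliminate σ: μ = (z₂·x₁ − z₁·x₂)/(z₂ − z₁) = (0.6128·251 − (-0.9154)·426)/1.528 = 355.82.
Then σ = (x₂ − x₁)/(z₂ − z₁) = (426 − 251)/1.528 = 114.52.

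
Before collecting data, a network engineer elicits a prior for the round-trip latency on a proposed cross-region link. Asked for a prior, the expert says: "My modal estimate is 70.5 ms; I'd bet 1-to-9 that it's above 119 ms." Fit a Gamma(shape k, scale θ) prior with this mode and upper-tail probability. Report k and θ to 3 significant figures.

k ≈ 7.9, θ ≈ 10.2

Gamma(k,θ) with k>1 has mode (k−1)θ, so θ = 70.5/(k−1).
Need P(X < 119) = 0.9 with θ tied to k this way. Start at k = 2, θ = 70.5: P(X<119) ≈ 0.503.
Too low — raise k to concentrate. Iterating converges to k ≈ 7.9.
Then θ = 70.5/(7.9−1) ≈ 10.2.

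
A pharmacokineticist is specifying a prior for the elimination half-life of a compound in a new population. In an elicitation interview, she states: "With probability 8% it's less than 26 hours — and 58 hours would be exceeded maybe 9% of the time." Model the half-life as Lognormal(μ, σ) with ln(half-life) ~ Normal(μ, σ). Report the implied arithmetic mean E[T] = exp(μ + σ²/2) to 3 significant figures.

E[T] ≈ 40.9 hours

If T ~ Lognormal(μ,σ) then ln T ~ Normal(μ,σ), so the p-quantile of ln T is μ + z_p·σ.
ln(26) = 3.258 and ln(58) = 4.06; z_{0.08} = -1.405, z_{0.91} = 1.341.
σ = (4.06 − 3.258)/(1.341 − (-1.405)) = 0.292.
μ = 3.258 − (-1.405)·0.292 = 3.669.
E[T] = exp(μ + σ²/2) = exp(3.669 + 0.0427) = 40.9 hours.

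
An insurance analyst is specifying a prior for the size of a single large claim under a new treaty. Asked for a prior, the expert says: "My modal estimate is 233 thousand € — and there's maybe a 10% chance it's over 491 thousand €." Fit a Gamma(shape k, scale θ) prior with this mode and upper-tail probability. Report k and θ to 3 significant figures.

k ≈ 4.46, θ ≈ 67.4

Gamma(k,θ) with k>1 has mode (k−1)θ, so θ = 233/(k−1).
Need P(X < 491) = 0.9 with θ tied to k this way. Start at k = 2, θ = 233: P(X<491) ≈ 0.622.
Too low — raise k to concentrate. Iterating converges to k ≈ 4.46.
Then θ = 233/(4.46−1) ≈ 67.4.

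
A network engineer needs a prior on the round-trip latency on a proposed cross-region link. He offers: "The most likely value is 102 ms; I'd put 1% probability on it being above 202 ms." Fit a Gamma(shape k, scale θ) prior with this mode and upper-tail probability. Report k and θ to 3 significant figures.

Gamma(k,θ) with k>1 has mode (k−1)θ, so θ = 102/(k−1).
Need P(X < 202) = 0.99 with θ tied to k this way. Start at k = 2, θ = 102: P(X<202) ≈ 0.589.
Too low — raise k to concentrate. Iterating converges to k ≈ 11.5.
Then θ = 102/(11.5−1) ≈ 9.68.

k ≈ 11.5, θ ≈ 9.68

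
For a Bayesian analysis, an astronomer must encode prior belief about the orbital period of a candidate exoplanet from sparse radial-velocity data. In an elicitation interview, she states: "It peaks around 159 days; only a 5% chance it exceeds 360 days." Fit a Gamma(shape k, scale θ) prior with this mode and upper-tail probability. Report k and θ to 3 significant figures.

k ≈ 5.11, θ ≈ 38.7

Gamma(k,θ) with k>1 has mode (k−1)θ, so θ = 159/(k−1).
Need P(X < 360) = 0.95 with θ tied to k this way. Start at k = 2, θ = 159: P(X<360) ≈ 0.661.
Too low — raise k to concentrate. Iterating converges to k ≈ 5.11.
Then θ = 159/(5.11−1) ≈ 38.7.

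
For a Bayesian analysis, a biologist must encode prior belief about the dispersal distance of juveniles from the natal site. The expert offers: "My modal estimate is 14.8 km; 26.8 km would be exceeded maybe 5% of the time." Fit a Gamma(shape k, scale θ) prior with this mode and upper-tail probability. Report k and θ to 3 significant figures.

k ≈ 8.9, θ ≈ 1.87

Gamma(k,θ) with k>1 has mode (k−1)θ, so θ = 14.8/(k−1).
Need P(X < 26.8) = 0.95 with θ tied to k this way. Start at k = 2, θ = 14.8: P(X<26.8) ≈ 0.540.
Too low — raise k to concentrate. Iterating converges to k ≈ 8.9.
Then θ = 14.8/(8.9−1) ≈ 1.87.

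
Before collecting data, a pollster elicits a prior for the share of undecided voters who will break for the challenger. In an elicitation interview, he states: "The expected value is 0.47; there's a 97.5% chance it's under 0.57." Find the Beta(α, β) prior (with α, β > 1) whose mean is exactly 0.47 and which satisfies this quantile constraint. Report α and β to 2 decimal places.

α ≈ 44.84, β ≈ 50.56

With mean 0.47 fixed, write α = 0.47s, β = 0.53s where s = α+β.
Need P(θ < 0.57) = 0.975 under Beta(0.47s, 0.53s). Normal approximation: (q−m)/√(m(1−m)/s) ≈ z_{0.975} = 1.96, so s ≈ 0.47·0.53·(1.96)²/(0.57−0.47)² = 95.7.
At s = 95.7: P(θ<0.57) ≈ 0.975. Adjusting to match 0.975 gives s ≈ 95.40.
So α = 0.47·95.40 ≈ 44.84, β = 0.53·95.40 ≈ 50.56.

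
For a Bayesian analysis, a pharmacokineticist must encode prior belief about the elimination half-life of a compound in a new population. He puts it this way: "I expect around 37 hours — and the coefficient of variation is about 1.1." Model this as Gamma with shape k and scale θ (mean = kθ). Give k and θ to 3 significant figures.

For Gamma(k, scale θ): mean = kθ, variance = kθ², so CV = 1/√k.
CV = 1.1, hence k = 1/CV² = 0.826.
Then θ = mean/k = 37/0.826 = 44.8.

k ≈ 0.826, θ ≈ 44.8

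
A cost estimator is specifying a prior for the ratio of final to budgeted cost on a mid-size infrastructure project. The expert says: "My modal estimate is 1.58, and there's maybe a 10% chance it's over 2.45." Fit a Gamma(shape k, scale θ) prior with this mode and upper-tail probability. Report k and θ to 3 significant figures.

k ≈ 10.7, θ ≈ 0.163

Gamma(k,θ) with k>1 has mode (k−1)θ, so θ = 1.58/(k−1).
Need P(X < 2.45) = 0.9 with θ tied to k this way. Start at k = 2, θ = 1.58: P(X<2.45) ≈ 0.459.
Too low — raise k to concentrate. Iterating converges to k ≈ 10.7.
Then θ = 1.58/(10.7−1) ≈ 0.163.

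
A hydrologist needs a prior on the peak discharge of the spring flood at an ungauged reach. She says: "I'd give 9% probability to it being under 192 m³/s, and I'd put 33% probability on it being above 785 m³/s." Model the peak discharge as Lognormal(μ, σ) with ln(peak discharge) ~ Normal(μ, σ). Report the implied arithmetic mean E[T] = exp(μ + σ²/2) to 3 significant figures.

If T ~ Lognormal(μ,σ) then ln T ~ Normal(μ,σ), so the p-quantile of ln T is μ + z_p·σ.
ln(192) = 5.257 and ln(785) = 6.666; z_{0.09} = -1.341, z_{0.67} = 0.4399.
σ = (6.666 − 5.257)/(0.4399 − (-1.341)) = 0.791.
μ = 5.257 − (-1.341)·0.791 = 6.318.
E[T] = exp(μ + σ²/2) = exp(6.318 + 0.3127) = 758 m³/s.

E[T] ≈ 758 m³/s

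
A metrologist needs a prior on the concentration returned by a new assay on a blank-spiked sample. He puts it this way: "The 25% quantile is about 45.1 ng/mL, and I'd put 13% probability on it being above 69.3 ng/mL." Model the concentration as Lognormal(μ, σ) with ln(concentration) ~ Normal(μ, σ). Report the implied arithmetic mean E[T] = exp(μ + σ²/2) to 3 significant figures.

If T ~ Lognormal(μ,σ) then ln T ~ Normal(μ,σ), so the p-quantile of ln T is μ + z_p·σ.
ln(45.1) = 3.809 and ln(69.3) = 4.238; z_{0.25} = -0.6745, z_{0.87} = 1.126.
σ = (4.238 − 3.809)/(1.126 − (-0.6745)) = 0.239.
μ = 3.809 − (-0.6745)·0.239 = 3.970.
E[T] = exp(μ + σ²/2) = exp(3.970 + 0.0284) = 54.5 ng/mL.

E[T] ≈ 54.5 ng/mL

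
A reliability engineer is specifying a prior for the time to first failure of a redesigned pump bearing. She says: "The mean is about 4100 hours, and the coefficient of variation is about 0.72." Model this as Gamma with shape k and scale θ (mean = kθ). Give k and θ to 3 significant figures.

For Gamma(k, scale θ): mean = kθ, variance = kθ², so CV = 1/√k.
CV = 0.72, hence k = 1/CV² = 1.93.
Then θ = mean/k = 4100/1.93 = 2130.

k ≈ 1.93, θ ≈ 2130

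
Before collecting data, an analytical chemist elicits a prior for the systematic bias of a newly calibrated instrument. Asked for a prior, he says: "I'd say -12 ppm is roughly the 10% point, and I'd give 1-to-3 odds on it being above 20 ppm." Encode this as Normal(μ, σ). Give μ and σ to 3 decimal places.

The p-quantile of Normal(μ,σ) is μ + z_p·σ, with z_{0.1} = -1.282 and z_{0.75} = 0.6745.
Eliminate σ: μ = (z₂·x₁ − z₁·x₂)/(z₂ − z₁) = (0.6745·-12 − (-1.282)·20)/1.956 = 8.966.
Then σ = (x₂ − x₁)/(z₂ − z₁) = (20 − -12)/1.956 = 16.360.

μ = 8.966, σ = 16.360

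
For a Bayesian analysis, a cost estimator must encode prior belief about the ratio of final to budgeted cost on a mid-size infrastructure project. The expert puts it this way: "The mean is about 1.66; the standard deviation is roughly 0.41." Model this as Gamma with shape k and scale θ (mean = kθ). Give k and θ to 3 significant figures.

k ≈ 16.4, θ ≈ 0.101

For Gamma(k, scale θ): mean = kθ, variance = kθ², so CV = 1/√k.
CV = SD/mean = 0.41/1.66 = 0.247, hence k = 1/CV² = 16.4.
Then θ = mean/k = 1.66/16.4 = 0.101.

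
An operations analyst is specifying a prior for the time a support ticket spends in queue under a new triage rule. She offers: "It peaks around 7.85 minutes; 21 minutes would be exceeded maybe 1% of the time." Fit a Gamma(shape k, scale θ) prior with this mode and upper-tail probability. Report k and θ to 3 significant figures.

Gamma(k,θ) with k>1 has mode (k−1)θ, so θ = 7.85/(k−1).
Need P(X < 21) = 0.99 with θ tied to k this way. Start at k = 2, θ = 7.85: P(X<21) ≈ 0.747.
Too low — raise k to concentrate. Iterating converges to k ≈ 5.78.
Then θ = 7.85/(5.78−1) ≈ 1.64.

k ≈ 5.78, θ ≈ 1.64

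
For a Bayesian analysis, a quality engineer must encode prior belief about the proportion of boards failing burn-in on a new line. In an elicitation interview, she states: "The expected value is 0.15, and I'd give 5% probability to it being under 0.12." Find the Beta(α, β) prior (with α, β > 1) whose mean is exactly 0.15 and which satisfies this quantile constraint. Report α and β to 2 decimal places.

α ≈ 53.15, β ≈ 301.17

With mean 0.15 fixed, write α = 0.15s, β = 0.85s where s = α+β.
Need P(θ < 0.12) = 0.05 under Beta(0.15s, 0.85s). Normal approximation: (q−m)/√(m(1−m)/s) ≈ z_{0.05} = -1.64, so s ≈ 0.15·0.85·(-1.64)²/(0.12−0.15)² = 383.3.
At s = 383.3: P(θ<0.12) ≈ 0.043. Adjusting to match 0.05 gives s ≈ 354.32.
So α = 0.15·354.32 ≈ 53.15, β = 0.85·354.32 ≈ 301.17.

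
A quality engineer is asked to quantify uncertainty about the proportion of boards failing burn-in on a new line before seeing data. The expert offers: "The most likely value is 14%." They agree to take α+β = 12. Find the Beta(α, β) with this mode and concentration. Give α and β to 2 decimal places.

α = 2.40, β = 9.60

For α,β > 1 the Beta mode is (α−1)/(α+β−2). With α+β = 12, the mode is (α−1)/10.
Set (α−1)/10 = 0.14 → α = 1 + 0.14·10 = 2.40.
β = 12 − α = 9.60.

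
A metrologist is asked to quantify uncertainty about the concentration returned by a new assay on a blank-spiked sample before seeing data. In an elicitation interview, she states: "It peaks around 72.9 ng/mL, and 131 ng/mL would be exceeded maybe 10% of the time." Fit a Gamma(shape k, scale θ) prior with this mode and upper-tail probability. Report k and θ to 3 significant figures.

k ≈ 6.54, θ ≈ 13.2

Gamma(k,θ) with k>1 has mode (k−1)θ, so θ = 72.9/(k−1).
Need P(X < 131) = 0.9 with θ tied to k this way. Start at k = 2, θ = 72.9: P(X<131) ≈ 0.536.
Too low — raise k to concentrate. Iterating converges to k ≈ 6.54.
Then θ = 72.9/(6.54−1) ≈ 13.2.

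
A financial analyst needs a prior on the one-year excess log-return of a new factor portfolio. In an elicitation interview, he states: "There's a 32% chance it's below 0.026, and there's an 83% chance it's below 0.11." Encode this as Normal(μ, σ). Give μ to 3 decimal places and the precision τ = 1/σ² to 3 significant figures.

For Normal(μ,σ), the p-quantile is μ + z_p·σ. Here z_{0.32} = -0.4677, z_{0.83} = 0.9542.
So 0.026 = μ − 0.4677σ and 0.11 = μ + 0.9542σ.
Subtracting: σ = (0.11 − 0.026)/(0.9542 − (-0.4677)) = 0.059.
Then μ = 0.026 − (-0.4677)·0.059 = 0.054.
Precision τ = 1/σ² = 1/0.05908² = 287.

μ = 0.054, τ = 287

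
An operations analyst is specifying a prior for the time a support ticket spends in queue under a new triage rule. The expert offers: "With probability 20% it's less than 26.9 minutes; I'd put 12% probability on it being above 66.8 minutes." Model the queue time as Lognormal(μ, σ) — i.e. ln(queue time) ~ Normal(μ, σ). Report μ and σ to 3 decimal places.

μ ≈ 3.672, σ ≈ 0.451

If T ~ Lognormal(μ,σ) then ln T ~ Normal(μ,σ), so the p-quantile of ln T is μ + z_p·σ.
ln(26.9) = 3.292 and ln(66.8) = 4.202; z_{0.2} = -0.8416, z_{0.88} = 1.175.
σ = (4.202 − 3.292)/(1.175 − (-0.8416)) = 0.451.
μ = 3.292 − (-0.8416)·0.451 = 3.672.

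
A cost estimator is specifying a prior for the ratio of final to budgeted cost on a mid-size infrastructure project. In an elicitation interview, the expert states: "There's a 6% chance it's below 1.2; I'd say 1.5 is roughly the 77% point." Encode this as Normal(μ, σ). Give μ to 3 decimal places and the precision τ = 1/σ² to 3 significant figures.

For Normal(μ,σ), the p-quantile is μ + z_p·σ. Here z_{0.06} = -1.555, z_{0.77} = 0.7388.
So 1.2 = μ − 1.555σ and 1.5 = μ + 0.7388σ.
Subtracting: σ = (1.5 − 1.2)/(0.7388 − (-1.555)) = 0.131.
Then μ = 1.2 − (-1.555)·0.131 = 1.403.
Precision τ = 1/σ² = 1/0.1308² = 58.5.

μ = 1.403, τ = 58.5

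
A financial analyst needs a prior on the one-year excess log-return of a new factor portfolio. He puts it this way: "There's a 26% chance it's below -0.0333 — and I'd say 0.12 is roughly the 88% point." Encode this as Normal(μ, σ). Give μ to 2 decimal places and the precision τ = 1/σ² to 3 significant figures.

The p-quantile of Normal(μ,σ) is μ + z_p·σ, with z_{0.26} = -0.6433 and z_{0.88} = 1.175.
Eliminate σ: μ = (z₂·x₁ − z₁·x₂)/(z₂ − z₁) = (1.175·-0.0333 − (-0.6433)·0.12)/1.818 = 0.02.
Then σ = (x₂ − x₁)/(z₂ − z₁) = (0.12 − -0.0333)/1.818 = 0.08.
Precision τ = 1/σ² = 1/0.08431² = 141.

μ = 0.02, τ = 141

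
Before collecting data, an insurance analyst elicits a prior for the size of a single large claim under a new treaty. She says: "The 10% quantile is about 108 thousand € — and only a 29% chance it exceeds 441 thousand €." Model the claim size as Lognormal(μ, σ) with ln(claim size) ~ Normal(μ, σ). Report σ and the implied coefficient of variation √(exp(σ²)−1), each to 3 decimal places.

σ ≈ 0.767, CV ≈ 0.895

If T ~ Lognormal(μ,σ) then ln T ~ Normal(μ,σ), so the p-quantile of ln T is μ + z_p·σ.
ln(108) = 4.682 and ln(441) = 6.089; z_{0.1} = -1.282, z_{0.71} = 0.5534.
σ = (6.089 − 4.682)/(0.5534 − (-1.282)) = 0.767.
μ = 4.682 − (-1.282)·0.767 = 5.665.
CV = √(exp(σ²)−1) = √(exp(0.5879)−1) = 0.895.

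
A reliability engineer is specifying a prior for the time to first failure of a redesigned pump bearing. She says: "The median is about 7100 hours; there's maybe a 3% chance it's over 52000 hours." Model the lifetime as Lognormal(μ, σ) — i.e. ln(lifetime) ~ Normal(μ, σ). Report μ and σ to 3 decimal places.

If T ~ Lognormal(μ,σ) then ln T ~ Normal(μ,σ), so the p-quantile of ln T is μ + z_p·σ.
ln(7100) = 8.868 and ln(52000) = 10.86; z_{0.5} = 0, z_{0.97} = 1.881.
σ = (10.86 − 8.868)/(1.881 − (0)) = 1.059.
μ = 8.868 − (0)·1.059 = 8.868.

μ ≈ 8.868, σ ≈ 1.059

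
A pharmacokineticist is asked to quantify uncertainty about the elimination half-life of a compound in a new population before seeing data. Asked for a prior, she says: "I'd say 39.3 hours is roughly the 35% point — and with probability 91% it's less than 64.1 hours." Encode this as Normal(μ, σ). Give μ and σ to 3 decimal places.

The p-quantile of Normal(μ,σ) is μ + z_p·σ, with z_{0.35} = -0.3853 and z_{0.91} = 1.341.
Eliminate σ: μ = (z₂·x₁ − z₁·x₂)/(z₂ − z₁) = (1.341·39.3 − (-0.3853)·64.1)/1.726 = 44.836.
Then σ = (x₂ − x₁)/(z₂ − z₁) = (64.1 − 39.3)/1.726 = 14.368.

μ = 44.836, σ = 14.368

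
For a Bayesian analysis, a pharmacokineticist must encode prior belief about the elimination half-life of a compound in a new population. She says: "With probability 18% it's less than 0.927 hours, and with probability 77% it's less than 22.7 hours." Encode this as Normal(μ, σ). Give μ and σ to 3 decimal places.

The p-quantile of Normal(μ,σ) is μ + z_p·σ, with z_{0.18} = -0.9154 and z_{0.77} = 0.7388.
Eliminate σ: μ = (z₂·x₁ − z₁·x₂)/(z₂ − z₁) = (0.7388·0.927 − (-0.9154)·22.7)/1.654 = 12.975.
Then σ = (x₂ − x₁)/(z₂ − z₁) = (22.7 − 0.927)/1.654 = 13.162.

μ = 12.975, σ = 13.162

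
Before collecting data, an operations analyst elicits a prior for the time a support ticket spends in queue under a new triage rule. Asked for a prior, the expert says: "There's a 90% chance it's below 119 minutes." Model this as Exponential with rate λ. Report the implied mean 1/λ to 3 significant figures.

P(T < 119.0) = 1 − e^(−λ·119.0) = 0.9, so λ = −ln(1−0.9)/119.0 = −ln(0.1)/119.0 = 0.0193.
Mean = 1/λ = 51.7 minutes.

mean ≈ 51.7 minutes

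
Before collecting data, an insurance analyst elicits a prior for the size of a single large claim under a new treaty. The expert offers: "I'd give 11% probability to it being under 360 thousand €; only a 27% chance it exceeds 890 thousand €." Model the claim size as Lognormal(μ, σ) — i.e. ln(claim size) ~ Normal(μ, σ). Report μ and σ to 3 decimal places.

If T ~ Lognormal(μ,σ) then ln T ~ Normal(μ,σ), so the p-quantile of ln T is μ + z_p·σ.
ln(360) = 5.886 and ln(890) = 6.791; z_{0.11} = -1.227, z_{0.73} = 0.6128.
σ = (6.791 − 5.886)/(0.6128 − (-1.227)) = 0.492.
μ = 5.886 − (-1.227)·0.492 = 6.490.

μ ≈ 6.490, σ ≈ 0.492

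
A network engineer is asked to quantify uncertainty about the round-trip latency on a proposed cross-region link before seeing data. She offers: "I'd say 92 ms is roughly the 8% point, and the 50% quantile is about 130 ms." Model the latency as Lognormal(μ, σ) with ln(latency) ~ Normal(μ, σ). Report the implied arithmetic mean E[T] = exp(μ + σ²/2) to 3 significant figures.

E[T] ≈ 134 ms

If T ~ Lognormal(μ,σ) then ln T ~ Normal(μ,σ), so the p-quantile of ln T is μ + z_p·σ.
ln(92) = 4.522 and ln(130) = 4.868; z_{0.08} = -1.405, z_{0.5} = 0.
σ = (4.868 − 4.522)/(0 − (-1.405)) = 0.246.
μ = 4.522 − (-1.405)·0.246 = 4.868.
E[T] = exp(μ + σ²/2) = exp(4.868 + 0.0303) = 134 ms.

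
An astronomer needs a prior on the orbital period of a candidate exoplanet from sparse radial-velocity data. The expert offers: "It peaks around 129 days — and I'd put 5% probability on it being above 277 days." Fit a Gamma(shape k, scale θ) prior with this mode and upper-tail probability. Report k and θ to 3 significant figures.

k ≈ 5.72, θ ≈ 27.3

Gamma(k,θ) with k>1 has mode (k−1)θ, so θ = 129/(k−1).
Need P(X < 277) = 0.95 with θ tied to k this way. Start at k = 2, θ = 129: P(X<277) ≈ 0.632.
Too low — raise k to concentrate. Iterating converges to k ≈ 5.72.
Then θ = 129/(5.72−1) ≈ 27.3.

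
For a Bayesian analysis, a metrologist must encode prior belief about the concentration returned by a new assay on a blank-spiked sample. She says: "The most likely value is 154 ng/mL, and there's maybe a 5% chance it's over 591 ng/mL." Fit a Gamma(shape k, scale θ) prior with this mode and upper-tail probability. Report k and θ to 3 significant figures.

k ≈ 2.4, θ ≈ 110

Gamma(k,θ) with k>1 has mode (k−1)θ, so θ = 154/(k−1).
Need P(X < 591) = 0.95 with θ tied to k this way. Start at k = 2, θ = 154: P(X<591) ≈ 0.896.
Too low — raise k to concentrate. Iterating converges to k ≈ 2.4.
Then θ = 154/(2.4−1) ≈ 110.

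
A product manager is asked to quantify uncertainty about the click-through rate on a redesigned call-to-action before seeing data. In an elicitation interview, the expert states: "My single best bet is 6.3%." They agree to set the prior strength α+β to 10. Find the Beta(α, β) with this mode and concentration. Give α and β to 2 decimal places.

α = 1.50, β = 8.50

For α,β > 1 the Beta mode is (α−1)/(α+β−2). With α+β = 10, the mode is (α−1)/8.
Set (α−1)/8 = 0.063 → α = 1 + 0.063·8 = 1.50.
β = 10 − α = 8.50.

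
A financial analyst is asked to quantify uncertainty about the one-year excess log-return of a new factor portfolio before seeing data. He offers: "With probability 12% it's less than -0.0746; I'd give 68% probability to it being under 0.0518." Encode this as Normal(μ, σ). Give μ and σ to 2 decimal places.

The p-quantile of Normal(μ,σ) is μ + z_p·σ, with z_{0.12} = -1.175 and z_{0.68} = 0.4677.
Eliminate σ: μ = (z₂·x₁ − z₁·x₂)/(z₂ − z₁) = (0.4677·-0.0746 − (-1.175)·0.0518)/1.643 = 0.02.
Then σ = (x₂ − x₁)/(z₂ − z₁) = (0.0518 − -0.0746)/1.643 = 0.08.

μ = 0.02, σ = 0.08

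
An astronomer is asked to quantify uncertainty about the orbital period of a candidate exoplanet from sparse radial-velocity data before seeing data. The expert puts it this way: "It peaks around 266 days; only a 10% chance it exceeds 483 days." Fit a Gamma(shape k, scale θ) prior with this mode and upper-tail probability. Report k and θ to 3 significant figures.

Gamma(k,θ) with k>1 has mode (k−1)θ, so θ = 266/(k−1).
Need P(X < 483) = 0.9 with θ tied to k this way. Start at k = 2, θ = 266: P(X<483) ≈ 0.542.
Too low — raise k to concentrate. Iterating converges to k ≈ 6.35.
Then θ = 266/(6.35−1) ≈ 49.7.

k ≈ 6.35, θ ≈ 49.7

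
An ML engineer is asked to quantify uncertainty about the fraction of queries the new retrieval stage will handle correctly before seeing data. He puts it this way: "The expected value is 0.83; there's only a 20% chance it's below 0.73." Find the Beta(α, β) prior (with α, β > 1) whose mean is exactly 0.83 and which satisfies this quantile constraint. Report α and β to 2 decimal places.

With mean 0.83 fixed, write α = 0.83s, β = 0.17s where s = α+β.
Need P(θ < 0.73) = 0.2 under Beta(0.83s, 0.17s). Normal approximation: (q−m)/√(m(1−m)/s) ≈ z_{0.2} = -0.842, so s ≈ 0.83·0.17·(-0.842)²/(0.73−0.83)² = 10.0.
At s = 10.0: P(θ<0.73) ≈ 0.181. Adjusting to match 0.2 gives s ≈ 7.65.
So α = 0.83·7.65 ≈ 6.35, β = 0.17·7.65 ≈ 1.30.

α ≈ 6.35, β ≈ 1.30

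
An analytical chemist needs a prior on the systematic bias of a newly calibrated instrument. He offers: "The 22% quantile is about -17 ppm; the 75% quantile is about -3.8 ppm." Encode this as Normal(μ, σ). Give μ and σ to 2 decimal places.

μ = -9.95, σ = 9.12

For Normal(μ,σ), the p-quantile is μ + z_p·σ. Here z_{0.22} = -0.7722, z_{0.75} = 0.6745.
So -17 = μ − 0.7722σ and -3.8 = μ + 0.6745σ.
Subtracting: σ = (-3.8 − -17)/(0.6745 − (-0.7722)) = 9.12.
Then μ = -17 − (-0.7722)·9.12 = -9.95.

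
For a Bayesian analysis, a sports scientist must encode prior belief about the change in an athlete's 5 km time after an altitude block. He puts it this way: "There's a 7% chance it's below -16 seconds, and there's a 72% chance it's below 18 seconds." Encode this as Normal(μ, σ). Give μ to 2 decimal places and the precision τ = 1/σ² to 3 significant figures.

The p-quantile of Normal(μ,σ) is μ + z_p·σ, with z_{0.07} = -1.476 and z_{0.72} = 0.5828.
Eliminate σ: μ = (z₂·x₁ − z₁·x₂)/(z₂ − z₁) = (0.5828·-16 − (-1.476)·18)/2.059 = 8.37.
Then σ = (x₂ − x₁)/(z₂ − z₁) = (18 − -16)/2.059 = 16.52.
Precision τ = 1/σ² = 1/16.52² = 0.00367.

μ = 8.37, τ = 0.00367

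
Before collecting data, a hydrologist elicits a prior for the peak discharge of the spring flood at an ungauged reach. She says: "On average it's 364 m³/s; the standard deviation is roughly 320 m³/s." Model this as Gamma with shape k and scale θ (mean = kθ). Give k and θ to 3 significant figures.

For Gamma(k, scale θ): mean = kθ, variance = kθ², so CV = 1/√k.
CV = SD/mean = 320/364 = 0.8791, hence k = 1/CV² = 1.29.
Then θ = mean/k = 364/1.29 = 281.

k ≈ 1.29, θ ≈ 281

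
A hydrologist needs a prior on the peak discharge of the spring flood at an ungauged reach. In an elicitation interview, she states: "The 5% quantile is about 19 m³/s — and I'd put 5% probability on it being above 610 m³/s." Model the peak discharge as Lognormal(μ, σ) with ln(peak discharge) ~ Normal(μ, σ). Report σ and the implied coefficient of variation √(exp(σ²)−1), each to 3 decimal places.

σ ≈ 1.055, CV ≈ 1.428

If T ~ Lognormal(μ,σ) then ln T ~ Normal(μ,σ), so the p-quantile of ln T is μ + z_p·σ.
ln(19) = 2.944 and ln(610) = 6.413; z_{0.05} = -1.645, z_{0.95} = 1.645.
σ = (6.413 − 2.944)/(1.645 − (-1.645)) = 1.055.
μ = 2.944 − (-1.645)·1.055 = 4.679.
CV = √(exp(σ²)−1) = √(exp(1.1120)−1) = 1.428.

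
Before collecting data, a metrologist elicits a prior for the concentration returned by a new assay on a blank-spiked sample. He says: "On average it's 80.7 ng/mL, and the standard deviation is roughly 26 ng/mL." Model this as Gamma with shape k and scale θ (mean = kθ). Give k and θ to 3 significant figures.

k ≈ 9.63, θ ≈ 8.38

For Gamma(k, scale θ): mean = kθ, variance = kθ², so CV = 1/√k.
CV = SD/mean = 26/80.7 = 0.3222, hence k = 1/CV² = 9.63.
Then θ = mean/k = 80.7/9.63 = 8.38.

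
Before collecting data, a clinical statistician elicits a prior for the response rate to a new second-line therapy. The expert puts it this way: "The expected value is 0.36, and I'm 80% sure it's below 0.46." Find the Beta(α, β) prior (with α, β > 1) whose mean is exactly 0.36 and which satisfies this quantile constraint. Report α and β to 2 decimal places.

With mean 0.36 fixed, write α = 0.36s, β = 0.64s where s = α+β.
Need P(θ < 0.46) = 0.8 under Beta(0.36s, 0.64s). Normal approximation: (q−m)/√(m(1−m)/s) ≈ z_{0.8} = 0.842, so s ≈ 0.36·0.64·(0.842)²/(0.46−0.36)² = 16.3.
At s = 16.3: P(θ<0.46) ≈ 0.803. Adjusting to match 0.8 gives s ≈ 15.83.
So α = 0.36·15.83 ≈ 5.70, β = 0.64·15.83 ≈ 10.13.

α ≈ 5.70, β ≈ 10.13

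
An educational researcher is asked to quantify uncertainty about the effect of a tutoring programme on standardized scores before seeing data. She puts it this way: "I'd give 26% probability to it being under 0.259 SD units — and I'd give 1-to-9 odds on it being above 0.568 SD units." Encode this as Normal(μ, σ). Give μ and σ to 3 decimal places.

For Normal(μ,σ), the p-quantile is μ + z_p·σ. Here z_{0.26} = -0.6433, z_{0.9} = 1.282.
So 0.259 = μ − 0.6433σ and 0.568 = μ + 1.282σ.
Subtracting: σ = (0.568 − 0.259)/(1.282 − (-0.6433)) = 0.161.
Then μ = 0.259 − (-0.6433)·0.161 = 0.362.

μ = 0.362, σ = 0.161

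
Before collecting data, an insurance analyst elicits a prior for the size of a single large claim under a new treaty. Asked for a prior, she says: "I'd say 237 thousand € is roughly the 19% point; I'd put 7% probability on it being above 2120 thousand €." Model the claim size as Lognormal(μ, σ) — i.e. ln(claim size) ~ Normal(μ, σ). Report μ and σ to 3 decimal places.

If T ~ Lognormal(μ,σ) then ln T ~ Normal(μ,σ), so the p-quantile of ln T is μ + z_p·σ.
ln(237) = 5.468 and ln(2120) = 7.659; z_{0.19} = -0.8779, z_{0.93} = 1.476.
σ = (7.659 − 5.468)/(1.476 − (-0.8779)) = 0.931.
μ = 5.468 − (-0.8779)·0.931 = 6.285.

μ ≈ 6.285, σ ≈ 0.931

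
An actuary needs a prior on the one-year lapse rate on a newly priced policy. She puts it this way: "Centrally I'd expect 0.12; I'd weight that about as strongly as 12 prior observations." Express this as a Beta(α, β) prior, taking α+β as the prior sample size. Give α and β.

Under the effective-sample-size interpretation, Beta(α, β) has prior mean α/(α+β) and prior sample size α+β.
So α+β = 12 and α/(α+β) = 0.12, giving α = 0.12·12 = 1.44 and β = 12 − 1.44 = 10.56.

α = 1.44, β = 10.56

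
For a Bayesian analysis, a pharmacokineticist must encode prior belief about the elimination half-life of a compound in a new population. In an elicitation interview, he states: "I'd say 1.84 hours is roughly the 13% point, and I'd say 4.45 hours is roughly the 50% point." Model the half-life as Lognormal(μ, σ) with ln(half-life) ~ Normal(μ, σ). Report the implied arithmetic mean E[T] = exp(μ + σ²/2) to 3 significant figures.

If T ~ Lognormal(μ,σ) then ln T ~ Normal(μ,σ), so the p-quantile of ln T is μ + z_p·σ.
ln(1.84) = 0.6098 and ln(4.45) = 1.493; z_{0.13} = -1.126, z_{0.5} = 0.
σ = (1.493 − 0.6098)/(0 − (-1.126)) = 0.784.
μ = 0.6098 − (-1.126)·0.784 = 1.493.
E[T] = exp(μ + σ²/2) = exp(1.493 + 0.3074) = 6.05 hours.

E[T] ≈ 6.05 hours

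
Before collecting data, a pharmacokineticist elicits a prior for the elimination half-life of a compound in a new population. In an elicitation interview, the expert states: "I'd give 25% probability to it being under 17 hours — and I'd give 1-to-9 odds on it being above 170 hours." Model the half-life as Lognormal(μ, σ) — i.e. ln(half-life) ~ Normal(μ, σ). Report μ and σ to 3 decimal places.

If T ~ Lognormal(μ,σ) then ln T ~ Normal(μ,σ), so the p-quantile of ln T is μ + z_p·σ.
ln(17) = 2.833 and ln(170) = 5.136; z_{0.25} = -0.6745, z_{0.9} = 1.282.
σ = (5.136 − 2.833)/(1.282 − (-0.6745)) = 1.177.
μ = 2.833 − (-0.6745)·1.177 = 3.627.

μ ≈ 3.627, σ ≈ 1.177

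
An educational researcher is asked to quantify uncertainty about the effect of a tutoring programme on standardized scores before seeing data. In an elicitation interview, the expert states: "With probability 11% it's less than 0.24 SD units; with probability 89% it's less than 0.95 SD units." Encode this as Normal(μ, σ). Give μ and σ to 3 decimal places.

The p-quantile of Normal(μ,σ) is μ + z_p·σ, with z_{0.11} = -1.227 and z_{0.89} = 1.227.
Eliminate σ: μ = (z₂·x₁ − z₁·x₂)/(z₂ − z₁) = (1.227·0.24 − (-1.227)·0.95)/2.453 = 0.595.
Then σ = (x₂ − x₁)/(z₂ − z₁) = (0.95 − 0.24)/2.453 = 0.289.

μ = 0.595, σ = 0.289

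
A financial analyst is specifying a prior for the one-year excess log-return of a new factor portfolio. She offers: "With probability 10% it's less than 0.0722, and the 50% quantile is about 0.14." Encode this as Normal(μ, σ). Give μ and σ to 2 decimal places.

For Normal(μ,σ), the p-quantile is μ + z_p·σ. Here z_{0.1} = -1.282, z_{0.5} = 0.
So 0.0722 = μ − 1.282σ and 0.14 = μ + 0σ.
Subtracting: σ = (0.14 − 0.0722)/(0 − (-1.282)) = 0.05.
Then μ = 0.0722 − (-1.282)·0.05 = 0.14.

μ = 0.14, σ = 0.05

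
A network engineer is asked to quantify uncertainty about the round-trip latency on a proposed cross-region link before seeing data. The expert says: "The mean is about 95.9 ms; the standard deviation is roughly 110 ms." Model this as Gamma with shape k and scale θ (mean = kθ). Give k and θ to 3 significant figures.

k ≈ 0.76, θ ≈ 126

For Gamma(k, scale θ): mean = kθ, variance = kθ², so CV = 1/√k.
CV = SD/mean = 110/95.9 = 1.147, hence k = 1/CV² = 0.76.
Then θ = mean/k = 95.9/0.76 = 126.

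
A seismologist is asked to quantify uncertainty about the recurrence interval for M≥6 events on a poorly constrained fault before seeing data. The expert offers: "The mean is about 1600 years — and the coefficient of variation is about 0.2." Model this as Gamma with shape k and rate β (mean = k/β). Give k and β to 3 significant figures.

For Gamma(k, rate β): mean = k/β, variance = k/β², so CV = 1/√k.
CV = 0.2, hence k = 1/CV² = 25.
Then β = k/mean = 25/1600 = 0.0156.

k ≈ 25, β ≈ 0.0156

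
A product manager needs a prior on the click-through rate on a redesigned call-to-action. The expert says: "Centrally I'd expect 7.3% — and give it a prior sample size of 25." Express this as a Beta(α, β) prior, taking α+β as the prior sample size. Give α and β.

α = 1.825, β = 23.175

Under the effective-sample-size interpretation, Beta(α, β) has prior mean α/(α+β) and prior sample size α+β.
So α+β = 25 and α/(α+β) = 0.073, giving α = 0.073·25 = 1.825 and β = 25 − 1.825 = 23.175.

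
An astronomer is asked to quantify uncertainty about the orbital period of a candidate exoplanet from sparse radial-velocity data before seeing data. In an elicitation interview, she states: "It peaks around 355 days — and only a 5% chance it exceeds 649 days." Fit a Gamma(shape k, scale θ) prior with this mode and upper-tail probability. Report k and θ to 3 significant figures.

k ≈ 8.65, θ ≈ 46.4

Gamma(k,θ) with k>1 has mode (k−1)θ, so θ = 355/(k−1).
Need P(X < 649) = 0.95 with θ tied to k this way. Start at k = 2, θ = 355: P(X<649) ≈ 0.545.
Too low — raise k to concentrate. Iterating converges to k ≈ 8.65.
Then θ = 355/(8.65−1) ≈ 46.4.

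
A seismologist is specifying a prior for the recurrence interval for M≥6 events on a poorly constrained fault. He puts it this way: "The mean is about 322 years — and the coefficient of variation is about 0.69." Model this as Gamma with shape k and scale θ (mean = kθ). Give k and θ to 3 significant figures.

For Gamma(k, scale θ): mean = kθ, variance = kθ², so CV = 1/√k.
CV = 0.69, hence k = 1/CV² = 2.1.
Then θ = mean/k = 322/2.1 = 153.

k ≈ 2.1, θ ≈ 153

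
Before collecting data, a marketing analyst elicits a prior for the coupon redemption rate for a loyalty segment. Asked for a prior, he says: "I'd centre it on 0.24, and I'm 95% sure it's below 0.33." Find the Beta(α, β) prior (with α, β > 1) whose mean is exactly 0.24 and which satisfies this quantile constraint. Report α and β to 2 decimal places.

α ≈ 15.90, β ≈ 50.37

With mean 0.24 fixed, write α = 0.24s, β = 0.76s where s = α+β.
Need P(θ < 0.33) = 0.95 under Beta(0.24s, 0.76s). Normal approximation: (q−m)/√(m(1−m)/s) ≈ z_{0.95} = 1.64, so s ≈ 0.24·0.76·(1.64)²/(0.33−0.24)² = 60.9.
At s = 60.9: P(θ<0.33) ≈ 0.943. Adjusting to match 0.95 gives s ≈ 66.27.
So α = 0.24·66.27 ≈ 15.90, β = 0.76·66.27 ≈ 50.37.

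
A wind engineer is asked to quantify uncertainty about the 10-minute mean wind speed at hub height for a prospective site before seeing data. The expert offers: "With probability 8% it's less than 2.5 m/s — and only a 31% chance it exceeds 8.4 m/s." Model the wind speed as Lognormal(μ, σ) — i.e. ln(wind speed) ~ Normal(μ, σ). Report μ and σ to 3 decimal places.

μ ≈ 1.812, σ ≈ 0.638

If T ~ Lognormal(μ,σ) then ln T ~ Normal(μ,σ), so the p-quantile of ln T is μ + z_p·σ.
ln(2.5) = 0.9163 and ln(8.4) = 2.128; z_{0.08} = -1.405, z_{0.69} = 0.4959.
σ = (2.128 − 0.9163)/(0.4959 − (-1.405)) = 0.638.
μ = 0.9163 − (-1.405)·0.638 = 1.812.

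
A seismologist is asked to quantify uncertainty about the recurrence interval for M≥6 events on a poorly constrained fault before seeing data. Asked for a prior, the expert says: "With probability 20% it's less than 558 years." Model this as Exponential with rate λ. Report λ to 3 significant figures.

λ ≈ 0.0004

P(T < 558.0) = 1 − e^(−λ·558.0) = 0.2, so λ = −ln(1−0.2)/558.0 = −ln(0.8)/558.0 = 0.0004.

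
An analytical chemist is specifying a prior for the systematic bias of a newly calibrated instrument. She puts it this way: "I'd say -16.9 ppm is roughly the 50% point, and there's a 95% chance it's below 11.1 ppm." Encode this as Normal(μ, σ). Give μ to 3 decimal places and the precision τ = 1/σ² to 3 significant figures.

μ = -16.900, τ = 0.00345

For Normal(μ,σ), the p-quantile is μ + z_p·σ. Here z_{0.5} = 0, z_{0.95} = 1.645.
So -16.9 = μ + 0σ and 11.1 = μ + 1.645σ.
Subtracting: σ = (11.1 − -16.9)/(1.645 − (0)) = 17.023.
Then μ = -16.9 − (0)·17.023 = -16.900.
Precision τ = 1/σ² = 1/17.02² = 0.00345.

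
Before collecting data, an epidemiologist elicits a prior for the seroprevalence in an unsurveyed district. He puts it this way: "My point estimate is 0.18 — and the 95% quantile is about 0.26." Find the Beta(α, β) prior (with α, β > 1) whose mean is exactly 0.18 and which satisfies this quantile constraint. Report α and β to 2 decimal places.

With mean 0.18 fixed, write α = 0.18s, β = 0.82s where s = α+β.
Need P(θ < 0.26) = 0.95 under Beta(0.18s, 0.82s). Normal approximation: (q−m)/√(m(1−m)/s) ≈ z_{0.95} = 1.64, so s ≈ 0.18·0.82·(1.64)²/(0.26−0.18)² = 62.4.
At s = 62.4: P(θ<0.26) ≈ 0.941. Adjusting to match 0.95 gives s ≈ 69.90.
So α = 0.18·69.90 ≈ 12.58, β = 0.82·69.90 ≈ 57.32.

α ≈ 12.58, β ≈ 57.32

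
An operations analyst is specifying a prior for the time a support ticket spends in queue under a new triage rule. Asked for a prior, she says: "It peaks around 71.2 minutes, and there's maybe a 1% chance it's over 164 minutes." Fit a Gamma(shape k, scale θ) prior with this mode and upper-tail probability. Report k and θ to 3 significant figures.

k ≈ 7.86, θ ≈ 10.4

Gamma(k,θ) with k>1 has mode (k−1)θ, so θ = 71.2/(k−1).
Need P(X < 164) = 0.99 with θ tied to k this way. Start at k = 2, θ = 71.2: P(X<164) ≈ 0.670.
Too low — raise k to concentrate. Iterating converges to k ≈ 7.86.
Then θ = 71.2/(7.86−1) ≈ 10.4.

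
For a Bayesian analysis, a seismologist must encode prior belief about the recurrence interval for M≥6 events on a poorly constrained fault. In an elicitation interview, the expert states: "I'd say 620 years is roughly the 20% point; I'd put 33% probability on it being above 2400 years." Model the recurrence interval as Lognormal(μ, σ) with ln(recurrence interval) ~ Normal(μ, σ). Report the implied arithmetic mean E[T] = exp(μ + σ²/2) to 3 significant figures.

E[T] ≈ 2630 years

If T ~ Lognormal(μ,σ) then ln T ~ Normal(μ,σ), so the p-quantile of ln T is μ + z_p·σ.
ln(620) = 6.43 and ln(2400) = 7.783; z_{0.2} = -0.8416, z_{0.67} = 0.4399.
σ = (7.783 − 6.43)/(0.4399 − (-0.8416)) = 1.056.
μ = 6.43 − (-0.8416)·1.056 = 7.319.
E[T] = exp(μ + σ²/2) = exp(7.319 + 0.5577) = 2630 years.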